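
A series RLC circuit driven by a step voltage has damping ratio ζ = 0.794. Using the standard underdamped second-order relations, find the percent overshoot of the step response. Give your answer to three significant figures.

%OS ≈ 1.65%

For an underdamped second-order system, %OS = 100·exp(−πζ/√(1−ζ²)).
πζ/√(1−ζ²) = π·0.794/√(1−0.630) = 4.103, so %OS = 100·e^(−4.103) = 1.65%.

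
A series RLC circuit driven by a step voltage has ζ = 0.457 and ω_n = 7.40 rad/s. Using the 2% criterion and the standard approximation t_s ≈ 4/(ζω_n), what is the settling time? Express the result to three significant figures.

t_s ≈ 1.18 s

t_s ≈ 4/(ζω_n) = 4/(0.457 × 7.40) = 1.18 s.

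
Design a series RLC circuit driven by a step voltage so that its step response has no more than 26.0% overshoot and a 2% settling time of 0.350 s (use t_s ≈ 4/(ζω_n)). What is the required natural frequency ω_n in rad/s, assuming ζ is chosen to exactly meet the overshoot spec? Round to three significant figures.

Inverting the overshoot relation: ζ = |ln 0.260|/√(π² + ln²0.260) = 0.394.
Then ω_n = 4/(ζ t_s) = 4/(0.394 × 0.350) = 29.0 rad/s.

ω_n ≈ 29.0 rad/s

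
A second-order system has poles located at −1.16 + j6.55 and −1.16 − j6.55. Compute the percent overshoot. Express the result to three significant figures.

The poles are at −σ ± jω_d with σ = 1.16 and ω_d = 6.55, so ω_n = √(σ²+ω_d²) = 6.65 rad/s and ζ = σ/ω_n = 0.174.
%OS = 100 e^{−πζ/√(1−ζ²)} with ζ = 0.174 gives 57.3%.

%OS ≈ 57.3%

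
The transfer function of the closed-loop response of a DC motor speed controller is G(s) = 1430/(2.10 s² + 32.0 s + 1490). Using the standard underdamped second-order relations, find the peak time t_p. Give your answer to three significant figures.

Dividing through by 2.10: denominator becomes s² + 15.24 s + 709.5.
So ω_n = √709.5 = 26.6 rad/s and ζ = 15.24/(2·26.6) = 0.286.
ω_d = 26.6·√(1 − 0.286²) = 25.5 rad/s. t_p = π/ω_d = 0.123 s.

t_p ≈ 0.123 s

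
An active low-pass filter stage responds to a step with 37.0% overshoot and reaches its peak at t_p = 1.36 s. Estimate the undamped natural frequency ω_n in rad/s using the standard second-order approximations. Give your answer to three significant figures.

ω_n ≈ 2.42 rad/s

From the overshoot, ζ = −ln(OS)/√(π²+ln²(OS)) = 0.302.
From t_p = π/ω_d, ω_d = π/1.36 = 2.31 rad/s, so ω_n = ω_d/√(1−ζ²) = 2.42 rad/s.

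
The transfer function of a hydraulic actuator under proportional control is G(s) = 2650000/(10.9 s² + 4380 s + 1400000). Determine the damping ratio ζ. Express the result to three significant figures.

ζ ≈ 0.561

Dividing through by 10.9: denominator becomes s² + 401.8 s + 128400.
So ω_n = √128400 = 358 rad/s and ζ = 401.8/(2·358) = 0.561.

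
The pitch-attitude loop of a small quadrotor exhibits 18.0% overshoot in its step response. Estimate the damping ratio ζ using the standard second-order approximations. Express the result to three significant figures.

Inverting the overshoot relation: ζ = |ln 0.180|/√(π² + ln²0.180) = 0.479.

ζ ≈ 0.479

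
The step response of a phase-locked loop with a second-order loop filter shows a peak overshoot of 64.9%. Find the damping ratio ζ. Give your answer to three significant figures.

ζ ≈ 0.136

From %OS = 100·exp(−πζ/√(1−ζ²)), invert to get ζ = −ln(OS)/√(π² + ln²(OS)) with OS = 0.649.
−ln 0.649 = 0.4323, so ζ = 0.4323/√(π² + 0.1869) = 0.136.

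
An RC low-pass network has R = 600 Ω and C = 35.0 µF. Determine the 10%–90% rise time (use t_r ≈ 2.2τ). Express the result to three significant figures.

t_r ≈ 0.0462 s

τ = RC = 600 × 35.0 µF = 0.0210 s.
t_r ≈ 2.2τ = 0.0462 s.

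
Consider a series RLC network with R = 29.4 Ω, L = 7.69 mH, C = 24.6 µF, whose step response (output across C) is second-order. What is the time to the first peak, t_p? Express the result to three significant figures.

For a series RLC circuit (capacitor voltage as output), ω_n = 1/√(LC) = 1/√(7.69 mH · 24.6 µF) = 2300 rad/s.
ζ = (R/2)·√(C/L) = (29.4/2)·√(24.6 µF/7.69 mH) = 0.831.
ω_d = ω_n√(1−ζ²) = 1280 rad/s. t_p = π/ω_d = 0.00246 s.

t_p ≈ 0.00246 s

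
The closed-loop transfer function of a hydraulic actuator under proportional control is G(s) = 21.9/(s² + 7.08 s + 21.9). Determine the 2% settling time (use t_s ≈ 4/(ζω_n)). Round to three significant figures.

Matching coefficients with s² + 2ζω_n s + ω_n² gives ω_n² = 21.9 ⇒ ω_n = 4.68 rad/s, and ζ = 7.08/(2ω_n) = 0.756.
t_s ≈ 4/(ζω_n) = 4/(0.756·4.68) = 1.13 s.

t_s ≈ 1.13 s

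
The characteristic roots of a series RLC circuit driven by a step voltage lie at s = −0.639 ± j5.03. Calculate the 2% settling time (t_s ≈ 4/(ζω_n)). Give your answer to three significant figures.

t_s ≈ 6.26 s

For poles at −σ ± jω_d, ζω_n = σ = 0.639, so t_s ≈ 4/σ = 6.26 s.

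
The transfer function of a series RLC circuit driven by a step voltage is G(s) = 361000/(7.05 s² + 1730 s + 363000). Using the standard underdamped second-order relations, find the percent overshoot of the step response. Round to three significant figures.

%OS ≈ 13.3%

Dividing through by 7.05: denominator becomes s² + 245.4 s + 51490.
So ω_n = √51490 = 227 rad/s and ζ = 245.4/(2·227) = 0.541.
Overshoot: exp(−π·0.541/√(1−0.541²)) = 0.133, i.e. 13.3%.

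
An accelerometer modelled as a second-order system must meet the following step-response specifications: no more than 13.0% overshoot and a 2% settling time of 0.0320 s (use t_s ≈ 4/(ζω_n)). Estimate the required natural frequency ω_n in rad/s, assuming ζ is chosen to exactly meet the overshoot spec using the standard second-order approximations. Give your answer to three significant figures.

ω_n ≈ 230 rad/s

Inverting the overshoot relation: ζ = |ln 0.130|/√(π² + ln²0.130) = 0.545.
Then ω_n = 4/(ζ t_s) = 4/(0.545 × 0.0320) = 230 rad/s.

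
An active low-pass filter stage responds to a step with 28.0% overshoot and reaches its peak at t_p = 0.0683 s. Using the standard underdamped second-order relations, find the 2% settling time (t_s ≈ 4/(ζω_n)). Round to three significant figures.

t_s ≈ 0.215 s

The overshoot fixes ζ = −ln(OS)/√(π²+ln²(OS)) = 0.376.
t_p = π/ω_d ⇒ ω_d = 46.0 rad/s; then ω_n = ω_d/√(1−ζ²) = 49.6 rad/s.
t_s ≈ 4/(ζω_n) = 4/(0.376·49.6) = 0.215 s.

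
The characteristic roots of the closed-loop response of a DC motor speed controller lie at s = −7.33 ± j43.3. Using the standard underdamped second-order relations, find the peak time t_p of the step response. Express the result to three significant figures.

t_p = π/ω_d with ω_d = 43.3 (the imaginary part), so t_p = 0.0726 s.

t_p ≈ 0.0726 s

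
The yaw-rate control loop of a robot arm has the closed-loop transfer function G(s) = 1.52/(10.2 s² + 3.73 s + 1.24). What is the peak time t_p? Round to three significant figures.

t_p ≈ 10.6 s

Dividing through by 10.2: denominator becomes s² + 0.3657 s + 0.1216.
So ω_n = √0.1216 = 0.349 rad/s and ζ = 0.3657/(2·0.349) = 0.524.
ω_d = ω_n√(1−ζ²) = 0.297 rad/s. t_p = π/ω_d = 10.6 s.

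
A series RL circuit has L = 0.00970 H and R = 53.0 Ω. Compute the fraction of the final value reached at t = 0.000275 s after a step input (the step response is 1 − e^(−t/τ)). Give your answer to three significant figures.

y/y_∞ ≈ 0.777

τ = L/R = 0.00970/53.0 = 0.000183 s.
y(t)/y_∞ = 1 − e^(−t/τ) = 1 − e^(−0.000275/0.000183) = 1 − e^(−1.50) = 0.777.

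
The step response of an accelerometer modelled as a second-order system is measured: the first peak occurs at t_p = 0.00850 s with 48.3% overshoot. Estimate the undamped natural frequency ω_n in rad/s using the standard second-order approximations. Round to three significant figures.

ζ from %OS: ζ = |ln 0.483|/√(π²+ln²0.483) = 0.226.
t_p = π/ω_d ⇒ ω_d = 370 rad/s; then ω_n = ω_d/√(1−ζ²) = 379 rad/s.

ω_n ≈ 379 rad/s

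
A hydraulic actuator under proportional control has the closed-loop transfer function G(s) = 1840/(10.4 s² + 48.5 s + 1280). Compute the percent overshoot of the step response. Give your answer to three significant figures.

Dividing through by 10.4: denominator becomes s² + 4.663 s + 123.1.
So ω_n = √123.1 = 11.1 rad/s and ζ = 4.663/(2·11.1) = 0.210.
Overshoot: exp(−π·0.210/√(1−0.210²)) = 0.509, i.e. 50.9%.

%OS ≈ 50.9%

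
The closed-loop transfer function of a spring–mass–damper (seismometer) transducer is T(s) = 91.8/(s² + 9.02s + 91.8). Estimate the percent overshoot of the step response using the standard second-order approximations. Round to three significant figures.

%OS ≈ 18.7%

Matching coefficients with s² + 2ζω_n s + ω_n² gives ω_n² = 91.8 ⇒ ω_n = 9.58 rad/s, and ζ = 9.02/(2ω_n) = 0.471.
Overshoot: exp(−π·0.471/√(1−0.471²)) = 0.187, i.e. 18.7%.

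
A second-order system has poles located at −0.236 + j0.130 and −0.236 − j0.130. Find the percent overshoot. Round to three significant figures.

With σ = 0.236, ω_d = 0.130: ω_n = √(σ²+ω_d²) = 0.269 rad/s, ζ = σ/ω_n = 0.876.
%OS = 100·exp(−πζ/√(1−ζ²)) = 0.334%.

%OS ≈ 0.334%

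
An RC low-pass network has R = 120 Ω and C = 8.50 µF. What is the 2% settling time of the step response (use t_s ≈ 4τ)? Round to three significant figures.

τ = RC = 120 × 8.50 µF = 0.00102 s.
t_s ≈ 4τ = 0.00408 s.

t_s ≈ 0.00408 s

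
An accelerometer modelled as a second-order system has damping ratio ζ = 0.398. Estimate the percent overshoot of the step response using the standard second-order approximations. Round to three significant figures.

For an underdamped second-order system, %OS = 100·exp(−πζ/√(1−ζ²)).
πζ/√(1−ζ²) = π·0.398/√(1−0.158) = 1.363, so %OS = 100·e^(−1.363) = 25.6%.

%OS ≈ 25.6%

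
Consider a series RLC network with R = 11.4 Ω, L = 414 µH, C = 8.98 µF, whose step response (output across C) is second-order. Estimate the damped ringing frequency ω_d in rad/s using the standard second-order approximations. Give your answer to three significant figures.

For a series RLC circuit (capacitor voltage as output), ω_n = 1/√(LC) = 1/√(414 µH · 8.98 µF) = 16400 rad/s.
ζ = (R/2)·√(C/L) = (11.4/2)·√(8.98 µF/414 µH) = 0.839.
The damped frequency ω_d = ω_n√(1−ζ²) = 8910 rad/s.

ω_d ≈ 8910 rad/s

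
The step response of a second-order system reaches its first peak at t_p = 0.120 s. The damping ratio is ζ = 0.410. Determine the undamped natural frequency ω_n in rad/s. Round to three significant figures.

ω_n ≈ 28.7 rad/s

Peak time t_p = π/ω_d, so ω_d = π/t_p = π/0.120 = 26.2 rad/s.
ω_n = ω_d/√(1−ζ²) = 26.2/√0.832 = 28.7 rad/s.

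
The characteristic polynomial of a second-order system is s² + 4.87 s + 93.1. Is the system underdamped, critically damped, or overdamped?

underdamped

a² − 4b = 4.87² − 4·93.1 < 0 (complex roots); the system is underdamped.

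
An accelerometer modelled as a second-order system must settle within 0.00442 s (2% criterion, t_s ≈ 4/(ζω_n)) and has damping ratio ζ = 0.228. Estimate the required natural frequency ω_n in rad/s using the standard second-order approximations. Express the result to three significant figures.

ω_n ≈ 3970 rad/s

Rearranging t_s ≈ 4/(ζω_n) gives ω_n = 4/(ζ·t_s) = 4/(0.228 × 0.00442) = 3970 rad/s.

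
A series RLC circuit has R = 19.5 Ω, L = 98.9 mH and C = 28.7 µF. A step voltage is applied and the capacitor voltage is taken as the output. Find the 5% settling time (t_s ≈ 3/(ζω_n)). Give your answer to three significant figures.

t_s ≈ 0.0304 s

For a series RLC circuit (capacitor voltage as output), ω_n = 1/√(LC) = 1/√(98.9 mH · 28.7 µF) = 594 rad/s.
ζ = (R/2)·√(C/L) = (19.5/2)·√(28.7 µF/98.9 mH) = 0.166.
t_s ≈ 3/(ζω_n) = 0.0304 s.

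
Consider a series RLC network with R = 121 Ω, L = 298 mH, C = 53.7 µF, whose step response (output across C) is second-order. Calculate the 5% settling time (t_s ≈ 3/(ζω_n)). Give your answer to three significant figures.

t_s ≈ 0.0148 s

For a series RLC circuit (capacitor voltage as output), ω_n = 1/√(LC) = 1/√(298 mH · 53.7 µF) = 250 rad/s.
ζ = (R/2)·√(C/L) = (121/2)·√(53.7 µF/298 mH) = 0.812.
t_s ≈ 3/(ζω_n) = 0.0148 s.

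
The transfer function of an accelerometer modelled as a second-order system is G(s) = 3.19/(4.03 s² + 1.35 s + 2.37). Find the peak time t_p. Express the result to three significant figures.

t_p ≈ 4.20 s

Dividing through by 4.03: denominator becomes s² + 0.3350 s + 0.5881.
So ω_n = √0.5881 = 0.767 rad/s and ζ = 0.3350/(2·0.767) = 0.218.
ω_d = 0.767·√(1 − 0.218²) = 0.748 rad/s. t_p = π/ω_d = 4.20 s.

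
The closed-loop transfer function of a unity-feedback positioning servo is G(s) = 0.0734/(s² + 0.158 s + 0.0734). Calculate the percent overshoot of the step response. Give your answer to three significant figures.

%OS ≈ 38.4%

Matching coefficients with s² + 2ζω_n s + ω_n² gives ω_n² = 0.0734 ⇒ ω_n = 0.271 rad/s, and ζ = 0.158/(2ω_n) = 0.292.
%OS = 100·exp(−πζ/√(1−ζ²)) = 38.4%.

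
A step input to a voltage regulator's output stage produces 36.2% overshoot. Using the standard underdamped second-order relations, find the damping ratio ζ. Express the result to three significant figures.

ζ ≈ 0.308

From %OS = 100·exp(−πζ/√(1−ζ²)), invert to get ζ = −ln(OS)/√(π² + ln²(OS)) with OS = 0.362.
−ln 0.362 = 1.016, so ζ = 1.016/√(π² + 1.032) = 0.308.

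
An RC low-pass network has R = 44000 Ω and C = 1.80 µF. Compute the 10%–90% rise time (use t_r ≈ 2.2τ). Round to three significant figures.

t_r ≈ 0.174 s

τ = RC = 44000 × 1.80 µF = 0.0792 s.
t_r ≈ 2.2τ = 0.174 s.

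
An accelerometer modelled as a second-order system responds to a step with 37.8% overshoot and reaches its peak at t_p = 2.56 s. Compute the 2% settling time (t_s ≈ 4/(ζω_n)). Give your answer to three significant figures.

ζ from %OS: ζ = |ln 0.378|/√(π²+ln²0.378) = 0.296.
From t_p = π/ω_d, ω_d = π/2.56 = 1.23 rad/s, so ω_n = ω_d/√(1−ζ²) = 1.28 rad/s.
t_s ≈ 4/(ζω_n) = 4/(0.296·1.28) = 10.5 s.

t_s ≈ 10.5 s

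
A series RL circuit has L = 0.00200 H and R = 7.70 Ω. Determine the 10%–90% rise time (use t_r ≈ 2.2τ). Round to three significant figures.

t_r ≈ 0.000571 s

τ = L/R = 0.00200/7.70 = 0.000260 s.
t_r ≈ 2.2τ = 0.000571 s.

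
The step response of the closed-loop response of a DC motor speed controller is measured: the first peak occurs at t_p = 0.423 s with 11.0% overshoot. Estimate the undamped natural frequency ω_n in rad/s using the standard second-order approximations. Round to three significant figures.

From the overshoot, ζ = −ln(OS)/√(π²+ln²(OS)) = 0.575.
From t_p = π/ω_d, ω_d = π/0.423 = 7.43 rad/s, so ω_n = ω_d/√(1−ζ²) = 9.08 rad/s.

ω_n ≈ 9.08 rad/s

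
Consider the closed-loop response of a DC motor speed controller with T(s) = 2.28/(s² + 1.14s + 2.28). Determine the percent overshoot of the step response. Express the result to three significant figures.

%OS ≈ 27.8%

ω_n = √2.28 = 1.51 rad/s; ζ = 1.14/(2·1.51) = 0.377.
Overshoot: exp(−π·0.377/√(1−0.377²)) = 0.278, i.e. 27.8%.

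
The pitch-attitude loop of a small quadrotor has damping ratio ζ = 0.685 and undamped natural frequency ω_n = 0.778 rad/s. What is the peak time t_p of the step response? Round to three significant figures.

t_p ≈ 5.54 s

The damped frequency is ω_d = ω_n√(1−ζ²) = 0.778·√(1−0.469) = 0.567 rad/s.
Peak time t_p = π/ω_d = π/0.567 = 5.54 s.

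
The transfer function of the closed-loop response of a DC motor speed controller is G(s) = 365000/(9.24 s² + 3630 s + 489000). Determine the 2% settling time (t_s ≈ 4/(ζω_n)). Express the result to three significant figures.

t_s ≈ 0.0204 s

Dividing through by 9.24: denominator becomes s² + 392.9 s + 52920.
So ω_n = √52920 = 230 rad/s and ζ = 392.9/(2·230) = 0.854.
t_s ≈ 4/(ζω_n) = 0.0204 s.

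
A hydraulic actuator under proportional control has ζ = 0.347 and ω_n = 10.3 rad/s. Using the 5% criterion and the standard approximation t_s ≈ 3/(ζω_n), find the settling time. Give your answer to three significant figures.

t_s ≈ 0.839 s

t_s ≈ 3/(ζω_n) = 3/(0.347 × 10.3) = 0.839 s.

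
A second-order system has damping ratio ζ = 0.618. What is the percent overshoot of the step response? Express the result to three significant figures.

%OS ≈ 8.46%

For an underdamped second-order system, %OS = 100·exp(−πζ/√(1−ζ²)).
πζ/√(1−ζ²) = π·0.618/√(1−0.382) = 2.470, so %OS = 100·e^(−2.470) = 8.46%.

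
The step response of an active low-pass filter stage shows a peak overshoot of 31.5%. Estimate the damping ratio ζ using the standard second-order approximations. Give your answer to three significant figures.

From %OS = 100·exp(−πζ/√(1−ζ²)), invert to get ζ = −ln(OS)/√(π² + ln²(OS)) with OS = 0.315.
−ln 0.315 = 1.155, so ζ = 1.155/√(π² + 1.334) = 0.345.

ζ ≈ 0.345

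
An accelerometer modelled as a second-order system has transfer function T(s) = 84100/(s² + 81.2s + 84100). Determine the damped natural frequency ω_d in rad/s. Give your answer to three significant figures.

ω_d ≈ 287 rad/s

ω_n = √84100 = 290 rad/s; ζ = 81.2/(2·290) = 0.140.
ω_d = 290·√(1 − 0.140²) = 287 rad/s.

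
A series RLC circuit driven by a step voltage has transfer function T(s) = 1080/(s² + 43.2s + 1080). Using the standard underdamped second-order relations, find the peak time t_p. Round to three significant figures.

t_p ≈ 0.127 s

Matching coefficients with s² + 2ζω_n s + ω_n² gives ω_n² = 1080 ⇒ ω_n = 32.9 rad/s, and ζ = 43.2/(2ω_n) = 0.657.
ω_d = 32.9·√(1 − 0.657²) = 24.8 rad/s. Then t_p = π/ω_d = 0.127 s.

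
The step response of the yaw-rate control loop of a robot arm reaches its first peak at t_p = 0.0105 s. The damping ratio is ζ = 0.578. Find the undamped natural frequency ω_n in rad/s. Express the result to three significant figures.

Peak time t_p = π/ω_d, so ω_d = π/t_p = π/0.0105 = 299 rad/s.
ω_n = ω_d/√(1−ζ²) = 299/√0.666 = 367 rad/s.

ω_n ≈ 367 rad/s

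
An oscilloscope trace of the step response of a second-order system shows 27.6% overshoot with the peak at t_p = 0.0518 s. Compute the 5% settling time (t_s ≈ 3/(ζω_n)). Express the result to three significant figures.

The overshoot fixes ζ = −ln(OS)/√(π²+ln²(OS)) = 0.379.
From t_p = π/ω_d, ω_d = π/0.0518 = 60.6 rad/s, so ω_n = ω_d/√(1−ζ²) = 65.5 rad/s.
t_s ≈ 3/(ζω_n) = 3/(0.379·65.5) = 0.121 s.

t_s ≈ 0.121 s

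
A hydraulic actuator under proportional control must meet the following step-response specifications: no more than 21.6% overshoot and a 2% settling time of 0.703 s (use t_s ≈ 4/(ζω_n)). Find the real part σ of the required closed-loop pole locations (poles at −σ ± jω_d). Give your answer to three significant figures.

The settling-time spec alone fixes σ = ζω_n = 4/t_s = 4/0.703 = 5.69.
(Overshoot then fixes ζ = 0.438 and hence ω_d = σ·√(1−ζ²)/ζ = 11.7 rad/s.)

σ ≈ 5.69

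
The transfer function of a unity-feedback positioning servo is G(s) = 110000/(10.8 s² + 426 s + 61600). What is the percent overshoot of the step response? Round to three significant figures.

%OS ≈ 42.7%

Dividing through by 10.8: denominator becomes s² + 39.44 s + 5704.
So ω_n = √5704 = 75.5 rad/s and ζ = 39.44/(2·75.5) = 0.261.
%OS = 100·exp(−πζ/√(1−ζ²)) = 42.7%.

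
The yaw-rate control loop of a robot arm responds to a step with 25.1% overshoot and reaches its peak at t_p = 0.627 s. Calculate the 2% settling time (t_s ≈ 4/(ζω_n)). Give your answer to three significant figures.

t_s ≈ 1.81 s

The overshoot fixes ζ = −ln(OS)/√(π²+ln²(OS)) = 0.403.
t_p = π/ω_d ⇒ ω_d = 5.01 rad/s; then ω_n = ω_d/√(1−ζ²) = 5.47 rad/s.
t_s ≈ 4/(ζω_n) = 4/(0.403·5.47) = 1.81 s.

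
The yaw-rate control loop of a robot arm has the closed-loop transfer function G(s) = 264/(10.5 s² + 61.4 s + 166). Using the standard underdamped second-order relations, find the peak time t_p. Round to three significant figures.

Dividing through by 10.5: denominator becomes s² + 5.848 s + 15.81.
So ω_n = √15.81 = 3.98 rad/s and ζ = 5.848/(2·3.98) = 0.735.
The damped frequency ω_d = ω_n√(1−ζ²) = 2.69 rad/s. t_p = π/ω_d = 1.17 s.

t_p ≈ 1.17 s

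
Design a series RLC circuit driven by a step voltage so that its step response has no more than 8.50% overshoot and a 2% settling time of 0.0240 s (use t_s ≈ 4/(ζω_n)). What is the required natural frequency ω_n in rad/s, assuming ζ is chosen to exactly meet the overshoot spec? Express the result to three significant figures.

From %OS = 100·exp(−πζ/√(1−ζ²)), invert to get ζ = −ln(OS)/√(π² + ln²(OS)) with OS = 0.0850.
−ln 0.0850 = 2.465, so ζ = 2.465/√(π² + 6.077) = 0.617.
From t_s ≈ 4/(ζω_n): ω_n = 4/(ζ·t_s) = 4/(0.617·0.0240) = 270 rad/s.

ω_n ≈ 270 rad/s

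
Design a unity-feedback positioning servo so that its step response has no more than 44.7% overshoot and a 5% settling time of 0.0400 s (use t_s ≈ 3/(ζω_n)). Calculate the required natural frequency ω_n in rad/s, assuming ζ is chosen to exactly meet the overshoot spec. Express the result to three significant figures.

Inverting the overshoot relation: ζ = |ln 0.447|/√(π² + ln²0.447) = 0.248.
Then ω_n = 3/(ζ t_s) = 3/(0.248 × 0.0400) = 302 rad/s.

ω_n ≈ 302 rad/s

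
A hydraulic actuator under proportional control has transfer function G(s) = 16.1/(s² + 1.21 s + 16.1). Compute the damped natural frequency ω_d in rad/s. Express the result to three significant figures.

ω_d ≈ 3.97 rad/s

Matching coefficients with s² + 2ζω_n s + ω_n² gives ω_n² = 16.1 ⇒ ω_n = 4.01 rad/s, and ζ = 1.21/(2ω_n) = 0.151.
The damped frequency ω_d = ω_n√(1−ζ²) = 3.97 rad/s.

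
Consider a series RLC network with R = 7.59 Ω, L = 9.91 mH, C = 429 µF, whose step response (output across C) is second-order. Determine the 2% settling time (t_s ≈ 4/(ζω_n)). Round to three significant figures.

t_s ≈ 0.0104 s

For a series RLC circuit (capacitor voltage as output), ω_n = 1/√(LC) = 1/√(9.91 mH · 429 µF) = 485 rad/s.
ζ = (R/2)·√(C/L) = (7.59/2)·√(429 µF/9.91 mH) = 0.790.
t_s ≈ 4/(ζω_n) = 0.0104 s.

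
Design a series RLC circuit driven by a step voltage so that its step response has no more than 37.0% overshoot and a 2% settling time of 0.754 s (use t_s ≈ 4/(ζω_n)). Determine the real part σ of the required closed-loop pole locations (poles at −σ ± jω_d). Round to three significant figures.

The settling-time spec alone fixes σ = ζω_n = 4/t_s = 4/0.754 = 5.31.
(Overshoot then fixes ζ = 0.302 and hence ω_d = σ·√(1−ζ²)/ζ = 16.8 rad/s.)

σ ≈ 5.31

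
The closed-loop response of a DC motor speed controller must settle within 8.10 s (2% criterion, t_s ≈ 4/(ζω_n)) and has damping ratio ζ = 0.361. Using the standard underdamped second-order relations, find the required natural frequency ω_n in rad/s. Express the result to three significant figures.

ω_n ≈ 1.37 rad/s

Rearranging t_s ≈ 4/(ζω_n) gives ω_n = 4/(ζ·t_s) = 4/(0.361 × 8.10) = 1.37 rad/s.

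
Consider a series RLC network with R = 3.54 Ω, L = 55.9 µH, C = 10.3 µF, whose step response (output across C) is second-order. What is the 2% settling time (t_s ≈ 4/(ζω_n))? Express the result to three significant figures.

For a series RLC circuit (capacitor voltage as output), ω_n = 1/√(LC) = 1/√(55.9 µH · 10.3 µF) = 41700 rad/s.
ζ = (R/2)·√(C/L) = (3.54/2)·√(10.3 µF/55.9 µH) = 0.760.
t_s ≈ 4/(ζω_n) = 0.000126 s.

t_s ≈ 0.000126 s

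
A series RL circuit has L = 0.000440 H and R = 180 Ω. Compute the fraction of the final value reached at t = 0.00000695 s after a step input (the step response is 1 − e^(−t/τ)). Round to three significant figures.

y/y_∞ ≈ 0.942

τ = L/R = 0.000440/180 = 0.00000244 s.
y(t)/y_∞ = 1 − e^(−t/τ) = 1 − e^(−0.00000695/0.00000244) = 1 − e^(−2.84) = 0.942.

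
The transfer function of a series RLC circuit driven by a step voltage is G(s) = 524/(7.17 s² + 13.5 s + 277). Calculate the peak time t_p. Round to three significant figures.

t_p ≈ 0.511 s

Dividing through by 7.17: denominator becomes s² + 1.883 s + 38.63.
So ω_n = √38.63 = 6.22 rad/s and ζ = 1.883/(2·6.22) = 0.151.
The damped frequency ω_d = ω_n√(1−ζ²) = 6.14 rad/s. t_p = π/ω_d = 0.511 s.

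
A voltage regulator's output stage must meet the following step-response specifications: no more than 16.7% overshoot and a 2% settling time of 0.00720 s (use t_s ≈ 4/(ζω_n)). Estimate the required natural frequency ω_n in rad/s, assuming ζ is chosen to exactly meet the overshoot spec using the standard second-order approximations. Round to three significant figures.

ω_n ≈ 1120 rad/s

From %OS = 100·exp(−πζ/√(1−ζ²)), invert to get ζ = −ln(OS)/√(π² + ln²(OS)) with OS = 0.167.
−ln 0.167 = 1.790, so ζ = 1.790/√(π² + 3.203) = 0.495.
Then ω_n = 4/(ζ t_s) = 4/(0.495 × 0.00720) = 1120 rad/s.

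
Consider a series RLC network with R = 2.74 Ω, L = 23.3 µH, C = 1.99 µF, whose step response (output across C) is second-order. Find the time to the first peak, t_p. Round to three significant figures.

For a series RLC circuit (capacitor voltage as output), ω_n = 1/√(LC) = 1/√(23.3 µH · 1.99 µF) = 147000 rad/s.
ζ = (R/2)·√(C/L) = (2.74/2)·√(1.99 µF/23.3 µH) = 0.400.
ω_d = ω_n√(1−ζ²) = 135000 rad/s. t_p = π/ω_d = 0.0000233 s.

t_p ≈ 0.0000233 s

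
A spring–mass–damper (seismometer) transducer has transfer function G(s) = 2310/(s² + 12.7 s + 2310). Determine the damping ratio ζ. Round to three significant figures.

ζ ≈ 0.132

ω_n = √2310 = 48.1 rad/s; ζ = 12.7/(2·48.1) = 0.132.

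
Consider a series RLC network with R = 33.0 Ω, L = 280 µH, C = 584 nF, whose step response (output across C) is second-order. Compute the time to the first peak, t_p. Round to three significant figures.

t_p ≈ 0.0000611 s

For a series RLC circuit (capacitor voltage as output), ω_n = 1/√(LC) = 1/√(280 µH · 584 nF) = 78200 rad/s.
ζ = (R/2)·√(C/L) = (33.0/2)·√(584 nF/280 µH) = 0.754.
The damped frequency ω_d = ω_n√(1−ζ²) = 51400 rad/s. t_p = π/ω_d = 0.0000611 s.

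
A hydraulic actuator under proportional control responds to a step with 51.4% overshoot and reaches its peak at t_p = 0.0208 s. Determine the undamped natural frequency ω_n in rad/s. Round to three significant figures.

ω_n ≈ 154 rad/s

The overshoot fixes ζ = −ln(OS)/√(π²+ln²(OS)) = 0.207.
t_p = π/ω_d ⇒ ω_d = 151 rad/s; then ω_n = ω_d/√(1−ζ²) = 154 rad/s.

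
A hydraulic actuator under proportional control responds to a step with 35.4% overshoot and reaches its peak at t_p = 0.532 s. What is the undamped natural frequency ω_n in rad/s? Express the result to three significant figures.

The overshoot fixes ζ = −ln(OS)/√(π²+ln²(OS)) = 0.314.
t_p = π/ω_d ⇒ ω_d = 5.91 rad/s; then ω_n = ω_d/√(1−ζ²) = 6.22 rad/s.

ω_n ≈ 6.22 rad/s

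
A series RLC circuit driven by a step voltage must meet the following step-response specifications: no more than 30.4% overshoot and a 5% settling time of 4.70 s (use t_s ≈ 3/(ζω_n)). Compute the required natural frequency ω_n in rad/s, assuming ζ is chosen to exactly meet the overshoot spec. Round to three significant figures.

From %OS = 100·exp(−πζ/√(1−ζ²)), invert to get ζ = −ln(OS)/√(π² + ln²(OS)) with OS = 0.304.
−ln 0.304 = 1.191, so ζ = 1.191/√(π² + 1.418) = 0.354.
From t_s ≈ 3/(ζω_n): ω_n = 3/(ζ·t_s) = 3/(0.354·4.70) = 1.80 rad/s.

ω_n ≈ 1.80 rad/s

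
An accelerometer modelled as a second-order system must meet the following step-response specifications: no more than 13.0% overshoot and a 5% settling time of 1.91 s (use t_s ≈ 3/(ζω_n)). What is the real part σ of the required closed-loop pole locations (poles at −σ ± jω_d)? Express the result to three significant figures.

The settling-time spec alone fixes σ = ζω_n = 3/t_s = 3/1.91 = 1.57.
(Overshoot then fixes ζ = 0.545 and hence ω_d = σ·√(1−ζ²)/ζ = 2.42 rad/s.)

σ ≈ 1.57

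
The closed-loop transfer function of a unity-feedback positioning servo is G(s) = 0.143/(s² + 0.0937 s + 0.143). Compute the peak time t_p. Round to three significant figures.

t_p ≈ 8.37 s

ω_n = √0.143 = 0.378 rad/s; ζ = 0.0937/(2·0.378) = 0.124.
The damped frequency ω_d = ω_n√(1−ζ²) = 0.375 rad/s. Then t_p = π/ω_d = 8.37 s.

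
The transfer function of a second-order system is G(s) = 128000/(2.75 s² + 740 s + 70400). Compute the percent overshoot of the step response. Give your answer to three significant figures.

Dividing through by 2.75: denominator becomes s² + 269.1 s + 25600.
So ω_n = √25600 = 160 rad/s and ζ = 269.1/(2·160) = 0.841.
%OS = 100 e^{−πζ/√(1−ζ²)} with ζ = 0.841 gives 0.759%.

%OS ≈ 0.759%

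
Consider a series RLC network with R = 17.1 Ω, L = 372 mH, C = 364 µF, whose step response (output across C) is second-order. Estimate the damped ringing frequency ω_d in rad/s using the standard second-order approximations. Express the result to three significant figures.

ω_d ≈ 82.8 rad/s

For a series RLC circuit (capacitor voltage as output), ω_n = 1/√(LC) = 1/√(372 mH · 364 µF) = 85.9 rad/s.
ζ = (R/2)·√(C/L) = (17.1/2)·√(364 µF/372 mH) = 0.267.
ω_d = ω_n√(1−ζ²) = 82.8 rad/s.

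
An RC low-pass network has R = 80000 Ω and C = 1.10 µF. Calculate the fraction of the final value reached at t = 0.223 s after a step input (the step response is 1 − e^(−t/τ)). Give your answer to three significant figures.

y/y_∞ ≈ 0.921

τ = RC = 80000 × 1.10 µF = 0.0880 s.
y(t)/y_∞ = 1 − e^(−t/τ) = 1 − e^(−0.223/0.0880) = 1 − e^(−2.53) = 0.921.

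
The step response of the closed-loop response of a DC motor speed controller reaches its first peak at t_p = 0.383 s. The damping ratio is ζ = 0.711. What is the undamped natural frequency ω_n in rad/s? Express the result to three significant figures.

Peak time t_p = π/ω_d, so ω_d = π/t_p = π/0.383 = 8.20 rad/s.
ω_n = ω_d/√(1−ζ²) = 8.20/√0.494 = 11.7 rad/s.

ω_n ≈ 11.7 rad/s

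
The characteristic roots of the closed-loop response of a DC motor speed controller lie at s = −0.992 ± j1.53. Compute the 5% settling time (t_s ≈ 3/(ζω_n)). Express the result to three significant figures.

t_s ≈ 3.02 s

For poles at −σ ± jω_d, ζω_n = σ = 0.992, so t_s ≈ 3/σ = 3.02 s.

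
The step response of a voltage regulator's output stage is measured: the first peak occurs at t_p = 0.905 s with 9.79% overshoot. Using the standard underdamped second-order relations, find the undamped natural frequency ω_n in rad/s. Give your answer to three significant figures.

ω_n ≈ 4.32 rad/s

The overshoot fixes ζ = −ln(OS)/√(π²+ln²(OS)) = 0.595.
From t_p = π/ω_d, ω_d = π/0.905 = 3.47 rad/s, so ω_n = ω_d/√(1−ζ²) = 4.32 rad/s.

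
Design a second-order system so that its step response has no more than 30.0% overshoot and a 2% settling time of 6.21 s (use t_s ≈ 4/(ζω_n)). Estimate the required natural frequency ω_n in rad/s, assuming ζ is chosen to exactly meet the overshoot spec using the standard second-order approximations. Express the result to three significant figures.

Inverting the overshoot relation: ζ = |ln 0.300|/√(π² + ln²0.300) = 0.358.
From t_s ≈ 4/(ζω_n): ω_n = 4/(ζ·t_s) = 4/(0.358·6.21) = 1.80 rad/s.

ω_n ≈ 1.80 rad/s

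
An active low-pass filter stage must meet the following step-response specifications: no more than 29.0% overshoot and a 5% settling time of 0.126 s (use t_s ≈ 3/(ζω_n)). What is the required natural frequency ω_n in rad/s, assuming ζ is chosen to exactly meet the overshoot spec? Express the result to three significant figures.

ω_n ≈ 64.9 rad/s

From %OS = 100·exp(−πζ/√(1−ζ²)), invert to get ζ = −ln(OS)/√(π² + ln²(OS)) with OS = 0.290.
−ln 0.290 = 1.238, so ζ = 1.238/√(π² + 1.532) = 0.367.
Then ω_n = 3/(ζ t_s) = 3/(0.367 × 0.126) = 64.9 rad/s.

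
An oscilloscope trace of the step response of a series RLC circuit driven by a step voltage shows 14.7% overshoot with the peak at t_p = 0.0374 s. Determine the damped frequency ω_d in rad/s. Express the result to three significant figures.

t_p = π/ω_d, so ω_d = π/0.0374 = 84.0 rad/s.

ω_d ≈ 84.0 rad/s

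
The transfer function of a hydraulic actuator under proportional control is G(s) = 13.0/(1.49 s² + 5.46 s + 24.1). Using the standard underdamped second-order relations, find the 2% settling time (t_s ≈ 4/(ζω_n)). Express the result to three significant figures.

t_s ≈ 2.18 s

Dividing through by 1.49: denominator becomes s² + 3.664 s + 16.17.
So ω_n = √16.17 = 4.02 rad/s and ζ = 3.664/(2·4.02) = 0.456.
t_s ≈ 4/(ζω_n) = 2.18 s.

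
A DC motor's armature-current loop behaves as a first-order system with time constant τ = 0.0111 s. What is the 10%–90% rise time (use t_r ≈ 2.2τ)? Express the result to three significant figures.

t_r ≈ 0.0244 s

t_r ≈ 2.2τ = 0.0244 s.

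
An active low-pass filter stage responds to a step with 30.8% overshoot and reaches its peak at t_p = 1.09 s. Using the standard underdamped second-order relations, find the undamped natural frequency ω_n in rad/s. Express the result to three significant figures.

ω_n ≈ 3.08 rad/s

ζ from %OS: ζ = |ln 0.308|/√(π²+ln²0.308) = 0.351.
From t_p = π/ω_d, ω_d = π/1.09 = 2.88 rad/s, so ω_n = ω_d/√(1−ζ²) = 3.08 rad/s.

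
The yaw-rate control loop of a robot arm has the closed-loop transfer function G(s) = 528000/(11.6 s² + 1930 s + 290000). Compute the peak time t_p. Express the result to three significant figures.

t_p ≈ 0.0234 s

Dividing through by 11.6: denominator becomes s² + 166.4 s + 25000.
So ω_n = √25000 = 158 rad/s and ζ = 166.4/(2·158) = 0.526.
ω_d = ω_n√(1−ζ²) = 134 rad/s. t_p = π/ω_d = 0.0234 s.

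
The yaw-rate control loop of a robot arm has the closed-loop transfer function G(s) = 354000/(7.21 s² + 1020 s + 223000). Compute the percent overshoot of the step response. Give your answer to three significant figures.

Dividing through by 7.21: denominator becomes s² + 141.5 s + 30930.
So ω_n = √30930 = 176 rad/s and ζ = 141.5/(2·176) = 0.402.
Overshoot: exp(−π·0.402/√(1−0.402²)) = 0.252, i.e. 25.2%.

%OS ≈ 25.2%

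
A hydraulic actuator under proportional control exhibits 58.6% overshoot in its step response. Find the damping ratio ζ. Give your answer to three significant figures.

From %OS = 100·exp(−πζ/√(1−ζ²)), invert to get ζ = −ln(OS)/√(π² + ln²(OS)) with OS = 0.586.
−ln 0.586 = 0.5344, so ζ = 0.5344/√(π² + 0.2856) = 0.168.

ζ ≈ 0.168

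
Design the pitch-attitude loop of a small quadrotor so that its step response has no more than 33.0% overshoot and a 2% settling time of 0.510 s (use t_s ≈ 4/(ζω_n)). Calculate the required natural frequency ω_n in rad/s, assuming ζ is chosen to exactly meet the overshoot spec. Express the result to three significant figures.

ω_n ≈ 23.6 rad/s

From %OS = 100·exp(−πζ/√(1−ζ²)), invert to get ζ = −ln(OS)/√(π² + ln²(OS)) with OS = 0.330.
−ln 0.330 = 1.109, so ζ = 1.109/√(π² + 1.229) = 0.333.
Then ω_n = 4/(ζ t_s) = 4/(0.333 × 0.510) = 23.6 rad/s.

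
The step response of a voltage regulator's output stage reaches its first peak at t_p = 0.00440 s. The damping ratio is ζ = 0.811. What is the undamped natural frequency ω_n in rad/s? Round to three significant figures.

Peak time t_p = π/ω_d, so ω_d = π/t_p = π/0.00440 = 714 rad/s.
ω_n = ω_d/√(1−ζ²) = 714/√0.342 = 1220 rad/s.

ω_n ≈ 1220 rad/s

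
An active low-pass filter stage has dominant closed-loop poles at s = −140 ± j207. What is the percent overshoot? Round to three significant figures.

The poles are at −σ ± jω_d with σ = 140 and ω_d = 207, so ω_n = √(σ²+ω_d²) = 250 rad/s and ζ = σ/ω_n = 0.560.
%OS = 100·exp(−πζ/√(1−ζ²)) = 11.9%.

%OS ≈ 11.9%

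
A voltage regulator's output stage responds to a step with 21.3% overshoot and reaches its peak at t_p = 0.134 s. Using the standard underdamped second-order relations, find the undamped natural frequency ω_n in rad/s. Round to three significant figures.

From the overshoot, ζ = −ln(OS)/√(π²+ln²(OS)) = 0.442.
t_p = π/ω_d ⇒ ω_d = 23.4 rad/s; then ω_n = ω_d/√(1−ζ²) = 26.1 rad/s.

ω_n ≈ 26.1 rad/s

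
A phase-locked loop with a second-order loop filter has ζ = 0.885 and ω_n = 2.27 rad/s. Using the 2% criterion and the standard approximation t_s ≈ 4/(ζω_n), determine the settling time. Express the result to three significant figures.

t_s ≈ 1.99 s

t_s ≈ 4/(ζω_n) = 4/(0.885 × 2.27) = 1.99 s.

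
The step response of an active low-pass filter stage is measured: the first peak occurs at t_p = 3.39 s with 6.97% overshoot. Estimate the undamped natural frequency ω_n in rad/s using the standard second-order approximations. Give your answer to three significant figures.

ω_n ≈ 1.21 rad/s

The overshoot fixes ζ = −ln(OS)/√(π²+ln²(OS)) = 0.647.
t_p = π/ω_d ⇒ ω_d = 0.927 rad/s; then ω_n = ω_d/√(1−ζ²) = 1.21 rad/s.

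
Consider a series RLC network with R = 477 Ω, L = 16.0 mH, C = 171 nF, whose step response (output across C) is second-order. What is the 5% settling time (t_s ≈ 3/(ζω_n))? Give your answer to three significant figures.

t_s ≈ 0.000201 s

For a series RLC circuit (capacitor voltage as output), ω_n = 1/√(LC) = 1/√(16.0 mH · 171 nF) = 19100 rad/s.
ζ = (R/2)·√(C/L) = (477/2)·√(171 nF/16.0 mH) = 0.780.
t_s ≈ 3/(ζω_n) = 0.000201 s.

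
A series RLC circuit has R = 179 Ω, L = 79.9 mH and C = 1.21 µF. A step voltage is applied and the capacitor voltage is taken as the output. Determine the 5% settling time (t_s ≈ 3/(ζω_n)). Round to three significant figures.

t_s ≈ 0.00268 s

For a series RLC circuit (capacitor voltage as output), ω_n = 1/√(LC) = 1/√(79.9 mH · 1.21 µF) = 3220 rad/s.
ζ = (R/2)·√(C/L) = (179/2)·√(1.21 µF/79.9 mH) = 0.348.
t_s ≈ 3/(ζω_n) = 0.00268 s.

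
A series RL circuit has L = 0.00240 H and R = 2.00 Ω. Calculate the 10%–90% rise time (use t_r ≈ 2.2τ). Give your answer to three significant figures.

τ = L/R = 0.00240/2.00 = 0.00120 s.
t_r ≈ 2.2τ = 0.00264 s.

t_r ≈ 0.00264 s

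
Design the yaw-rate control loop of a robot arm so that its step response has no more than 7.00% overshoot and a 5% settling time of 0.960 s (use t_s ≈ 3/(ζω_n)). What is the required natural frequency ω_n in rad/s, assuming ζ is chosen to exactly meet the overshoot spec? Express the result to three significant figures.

ζ = −ln(OS)/√(π² + (ln OS)²). With OS = 0.0700, ln OS = −2.659 and ζ = 2.659/4.116 = 0.646.
Then ω_n = 3/(ζ t_s) = 3/(0.646 × 0.960) = 4.84 rad/s.

ω_n ≈ 4.84 rad/s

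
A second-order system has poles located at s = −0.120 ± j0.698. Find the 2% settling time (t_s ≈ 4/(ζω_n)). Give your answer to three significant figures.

t_s ≈ 33.3 s

For poles at −σ ± jω_d, ζω_n = σ = 0.120, so t_s ≈ 4/σ = 33.3 s.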